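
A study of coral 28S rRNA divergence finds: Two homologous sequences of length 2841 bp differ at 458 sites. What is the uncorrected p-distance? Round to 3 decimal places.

p = 458/2841 = 0.161210… ≈ 0.161 (to 3 d.p.).

0.161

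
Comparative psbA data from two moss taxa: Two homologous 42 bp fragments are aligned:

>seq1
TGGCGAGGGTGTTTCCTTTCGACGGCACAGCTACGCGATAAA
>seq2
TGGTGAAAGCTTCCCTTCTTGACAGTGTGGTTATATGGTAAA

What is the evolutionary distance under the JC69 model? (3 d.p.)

0.756

The sequences differ at 20 of 42 sites, so p = 20/42 ≈ 0.47619.
d = −(3/4) ln(1 − 4p/3) = −0.75 ln(1 − 0.63492) = −0.75 ln(0.36508)
  = −0.75 × (-1.007639) = 0.755729 substitutions/site.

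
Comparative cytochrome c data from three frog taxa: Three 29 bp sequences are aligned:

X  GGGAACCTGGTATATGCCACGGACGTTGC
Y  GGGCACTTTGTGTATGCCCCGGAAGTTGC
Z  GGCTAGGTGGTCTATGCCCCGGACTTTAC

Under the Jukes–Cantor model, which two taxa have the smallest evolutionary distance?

X–Y: 6/29 differ, p = 0.207, d = 0.242.
X–Z: 8/29 differ, p = 0.276, d = 0.344.
Y–Z: 9/29 differ, p = 0.310, d = 0.401.
The smallest distance is between X and Y.

X and Y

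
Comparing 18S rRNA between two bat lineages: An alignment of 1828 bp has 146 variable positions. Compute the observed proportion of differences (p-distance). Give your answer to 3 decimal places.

p = 146/1828 = 0.079868… ≈ 0.080 (to 3 d.p.).

0.080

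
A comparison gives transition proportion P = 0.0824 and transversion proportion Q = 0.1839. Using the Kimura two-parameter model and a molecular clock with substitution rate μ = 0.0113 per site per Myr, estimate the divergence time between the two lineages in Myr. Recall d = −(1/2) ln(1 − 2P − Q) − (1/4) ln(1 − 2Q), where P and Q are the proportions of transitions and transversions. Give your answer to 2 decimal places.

14.56

Under the Kimura two-parameter model, d = −½ ln(1 − 2P − Q) − ¼ ln(1 − 2Q).
1 − 2P − Q = 0.6513, giving −½ ln(0.6513) = 0.214392.
1 − 2Q = 0.6322, giving −¼ ln(0.6322) = 0.114637.
d = 0.214392 + 0.114637 = 0.329029.
Under a molecular clock d = 2μt, so t = d/(2μ) = 0.329029 / (2 × 0.0113) = 14.56 Myr.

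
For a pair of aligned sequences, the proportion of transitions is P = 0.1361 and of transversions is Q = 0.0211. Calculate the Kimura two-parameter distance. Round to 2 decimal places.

Under the Kimura two-parameter model, d = −½ ln(1 − 2P − Q) − ¼ ln(1 − 2Q).
1 − 2P − Q = 0.7067, giving −½ ln(0.7067) = 0.173575.
1 − 2Q = 0.9578, giving −¼ ln(0.9578) = 0.010779.
d = 0.173575 + 0.010779 = 0.184354.

0.18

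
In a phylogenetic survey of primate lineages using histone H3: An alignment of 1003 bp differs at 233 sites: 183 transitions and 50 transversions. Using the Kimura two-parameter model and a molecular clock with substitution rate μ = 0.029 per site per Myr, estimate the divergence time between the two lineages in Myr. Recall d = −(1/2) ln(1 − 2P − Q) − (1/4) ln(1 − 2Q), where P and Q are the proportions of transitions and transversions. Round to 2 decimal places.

P = 183/1003 ≈ 0.182453 and Q = 50/1003 ≈ 0.04985.
Under the Kimura two-parameter model, d = −½ ln(1 − 2P − Q) − ¼ ln(1 − 2Q).
1 − 2P − Q = 0.585244, giving −½ ln(0.585244) = 0.267863.
1 − 2Q = 0.9003, giving −¼ ln(0.9003) = 0.026257.
d = 0.267863 + 0.026257 = 0.294120.
Under a molecular clock d = 2μt, so t = d/(2μ) = 0.294120 / (2 × 0.029) = 5.07 Myr.

5.07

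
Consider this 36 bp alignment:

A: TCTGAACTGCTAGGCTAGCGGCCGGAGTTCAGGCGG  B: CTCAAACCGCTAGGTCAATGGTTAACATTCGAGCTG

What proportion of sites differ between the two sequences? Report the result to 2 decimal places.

The sequences differ at 18 of 36 positions.
p = 18/36 = 0.50.

0.50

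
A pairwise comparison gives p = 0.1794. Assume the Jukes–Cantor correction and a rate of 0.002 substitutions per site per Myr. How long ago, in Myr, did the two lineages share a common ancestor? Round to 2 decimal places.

51.26

d = −(3/4) ln(1 − 4p/3) = −0.75 ln(1 − 0.2392) = −0.75 ln(0.7608)
  = −0.75 × (-0.273385) = 0.205039 substitutions/site.
Under a molecular clock d = 2μt, so t = d/(2μ) = 0.205039 / (2 × 0.002) = 51.26 Myr.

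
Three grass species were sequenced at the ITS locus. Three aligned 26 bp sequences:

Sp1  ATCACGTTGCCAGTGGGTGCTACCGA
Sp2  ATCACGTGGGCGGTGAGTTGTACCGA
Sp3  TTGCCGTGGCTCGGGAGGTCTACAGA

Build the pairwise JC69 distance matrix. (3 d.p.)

d(Sp1,Sp2) = 0.276, d(Sp1,Sp3) = 0.623, d(Sp2,Sp3) = 0.539

Sp1–Sp2: 6/26 sites differ → p ≈ 0.230769, d = −0.75 ln(1 − 0.307692) = 0.275793 ≈ 0.276.
Sp1–Sp3: 11/26 sites differ → p ≈ 0.423077, d = −0.75 ln(1 − 0.564103) = 0.622762 ≈ 0.623.
Sp2–Sp3: 10/26 sites differ → p ≈ 0.384615, d = −0.75 ln(1 − 0.51282) = 0.539341 ≈ 0.539.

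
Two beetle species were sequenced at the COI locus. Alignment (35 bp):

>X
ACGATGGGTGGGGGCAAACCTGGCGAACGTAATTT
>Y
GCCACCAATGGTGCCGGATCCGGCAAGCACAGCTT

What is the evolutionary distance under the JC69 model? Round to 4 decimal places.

0.8681

The sequences differ at 18 of 35 sites, so p = 18/35 ≈ 0.514286.
d = −(3/4) ln(1 − 4p/3) = −0.75 ln(1 − 0.685715) = −0.75 ln(0.314285)
  = −0.75 × (-1.157455) = 0.868091 substitutions/site.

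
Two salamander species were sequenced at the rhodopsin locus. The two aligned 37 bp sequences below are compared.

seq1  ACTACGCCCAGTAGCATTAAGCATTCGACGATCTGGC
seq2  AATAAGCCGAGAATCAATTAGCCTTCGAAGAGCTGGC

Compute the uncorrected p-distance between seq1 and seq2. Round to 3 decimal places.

0.270

The sequences differ at 10 of 37 positions (sites 2, 5, 9, 12, 14, 17, 19, 23, 29, 32).
p = 10/37 = 0.270270… ≈ 0.270 (to 3 d.p.).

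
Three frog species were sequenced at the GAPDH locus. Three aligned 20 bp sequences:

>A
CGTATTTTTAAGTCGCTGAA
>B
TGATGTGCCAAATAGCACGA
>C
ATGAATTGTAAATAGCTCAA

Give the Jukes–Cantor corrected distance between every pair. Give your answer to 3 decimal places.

A–B: 12/20 sites differ → p = 0.6, d = −0.75 ln(1 − 0.8) = 1.207078 ≈ 1.207.
A–C: 8/20 sites differ → p = 0.4, d = −0.75 ln(1 − 0.533333) = 0.571605 ≈ 0.572.
B–C: 10/20 sites differ → p = 0.5, d = −0.75 ln(1 − 0.666667) = 0.823960 ≈ 0.824.

d(A,B) = 1.207, d(A,C) = 0.572, d(B,C) = 0.824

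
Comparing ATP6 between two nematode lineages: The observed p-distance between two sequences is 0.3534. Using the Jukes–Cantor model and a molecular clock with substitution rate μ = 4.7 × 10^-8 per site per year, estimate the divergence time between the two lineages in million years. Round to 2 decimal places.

5.08

d = −(3/4) ln(1 − 4p/3) = −0.75 ln(1 − 0.4712) = −0.75 ln(0.5288)
  = −0.75 × (-0.637145) = 0.477859 substitutions/site.
Under a molecular clock d = 2μt, so t = d/(2μ) = 0.477859 / (2 × 4.7 × 10^-8) = 5.08 million years.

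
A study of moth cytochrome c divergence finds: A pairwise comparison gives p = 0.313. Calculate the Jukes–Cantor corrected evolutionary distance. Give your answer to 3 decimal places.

d = −(3/4) ln(1 − 4p/3) = −0.75 ln(1 − 0.417333) = −0.75 ln(0.582667)
  = −0.75 × (-0.540139) = 0.405104 substitutions/site.

0.405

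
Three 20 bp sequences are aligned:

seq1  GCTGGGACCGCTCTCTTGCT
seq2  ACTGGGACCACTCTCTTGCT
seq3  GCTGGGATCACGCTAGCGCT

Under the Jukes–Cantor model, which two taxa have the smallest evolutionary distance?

seq1 and seq2

seq1–seq2: 2/20 differ, p = 0.100, d = 0.107.
seq1–seq3: 6/20 differ, p = 0.300, d = 0.383.
seq2–seq3: 6/20 differ, p = 0.300, d = 0.383.
The smallest distance is between seq1 and seq2.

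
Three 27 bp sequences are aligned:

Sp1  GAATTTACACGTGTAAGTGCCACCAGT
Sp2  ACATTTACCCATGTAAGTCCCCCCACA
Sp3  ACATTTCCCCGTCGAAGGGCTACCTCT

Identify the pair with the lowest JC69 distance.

Sp1–Sp2: 8/27 differ, p = 0.296, d = 0.377.
Sp1–Sp3: 10/27 differ, p = 0.370, d = 0.511.
Sp2–Sp3: 10/27 differ, p = 0.370, d = 0.511.
The smallest distance is between Sp1 and Sp2.

Sp1 and Sp2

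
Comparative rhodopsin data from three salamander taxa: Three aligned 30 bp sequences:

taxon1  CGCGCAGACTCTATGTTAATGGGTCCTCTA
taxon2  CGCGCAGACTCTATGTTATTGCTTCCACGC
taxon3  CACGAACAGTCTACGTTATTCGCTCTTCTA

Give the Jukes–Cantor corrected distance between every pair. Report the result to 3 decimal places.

taxon1–taxon2: 6/30 sites differ → p = 0.2, d = −0.75 ln(1 − 0.266667) = 0.232617 ≈ 0.233.
taxon1–taxon3: 9/30 sites differ → p = 0.3, d = −0.75 ln(1 − 0.4) = 0.383119 ≈ 0.383.
taxon2–taxon3: 12/30 sites differ → p = 0.4, d = −0.75 ln(1 − 0.533333) = 0.571605 ≈ 0.572.

d(taxon1,taxon2) = 0.233, d(taxon1,taxon3) = 0.383, d(taxon2,taxon3) = 0.572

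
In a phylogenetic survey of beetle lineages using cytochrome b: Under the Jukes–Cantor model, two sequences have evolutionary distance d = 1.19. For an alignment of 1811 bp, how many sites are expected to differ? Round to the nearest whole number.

Invert JC69: p = (3/4)(1 − e^(−4d/3)) = 0.75 × (1 − e^(-1.586667)) = 0.75 × (1 − 0.204606) = 0.596546.
Expected differing sites = pL ≈ 0.596546 × 1811 = 1080.344806 ≈ 1080.

1080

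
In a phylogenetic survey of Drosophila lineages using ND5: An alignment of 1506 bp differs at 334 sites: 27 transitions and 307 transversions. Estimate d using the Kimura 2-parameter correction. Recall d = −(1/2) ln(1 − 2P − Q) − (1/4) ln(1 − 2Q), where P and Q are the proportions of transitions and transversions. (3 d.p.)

P = 27/1506 ≈ 0.017928 and Q = 307/1506 ≈ 0.203851.
Under the Kimura two-parameter model, d = −½ ln(1 − 2P − Q) − ¼ ln(1 − 2Q).
1 − 2P − Q = 0.760293, giving −½ ln(0.760293) = 0.137026.
1 − 2Q = 0.592298, giving −¼ ln(0.592298) = 0.130936.
d = 0.137026 + 0.130936 = 0.267962.

0.268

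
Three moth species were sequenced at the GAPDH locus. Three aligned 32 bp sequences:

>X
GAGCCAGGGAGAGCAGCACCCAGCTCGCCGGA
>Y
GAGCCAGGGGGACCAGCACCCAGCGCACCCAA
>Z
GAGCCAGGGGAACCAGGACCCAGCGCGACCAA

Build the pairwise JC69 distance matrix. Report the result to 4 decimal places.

d(X,Y) = 0.2158, d(X,Z) = 0.3041, d(Y,Z) = 0.1367

X–Y: 6/32 sites differ → p = 0.1875, d = −0.75 ln(1 − 0.25) = 0.215762 ≈ 0.2158.
X–Z: 8/32 sites differ → p = 0.25, d = −0.75 ln(1 − 0.333333) = 0.304098 ≈ 0.3041.
Y–Z: 4/32 sites differ → p = 0.125, d = −0.75 ln(1 − 0.166667) = 0.136741 ≈ 0.1367.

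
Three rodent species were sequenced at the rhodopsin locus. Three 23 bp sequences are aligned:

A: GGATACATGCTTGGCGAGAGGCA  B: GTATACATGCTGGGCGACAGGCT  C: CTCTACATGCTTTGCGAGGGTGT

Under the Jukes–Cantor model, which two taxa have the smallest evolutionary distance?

A and B

A–B: 4/23 differ, p = 0.174, d = 0.198.
A–C: 8/23 differ, p = 0.348, d = 0.467.
B–C: 8/23 differ, p = 0.348, d = 0.467.
The smallest distance is between A and B.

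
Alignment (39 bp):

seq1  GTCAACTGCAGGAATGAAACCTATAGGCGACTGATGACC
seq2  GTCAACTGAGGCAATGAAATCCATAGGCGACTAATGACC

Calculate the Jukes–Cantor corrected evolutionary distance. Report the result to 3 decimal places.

0.172

The sequences differ at 6 of 39 sites (9, 10, 12, 20, 22, 33), so p = 6/39 ≈ 0.153846.
d = −(3/4) ln(1 − 4p/3) = −0.75 ln(1 − 0.205128) = −0.75 ln(0.794872)
  = −0.75 × (-0.229574) = 0.172181 substitutions/site.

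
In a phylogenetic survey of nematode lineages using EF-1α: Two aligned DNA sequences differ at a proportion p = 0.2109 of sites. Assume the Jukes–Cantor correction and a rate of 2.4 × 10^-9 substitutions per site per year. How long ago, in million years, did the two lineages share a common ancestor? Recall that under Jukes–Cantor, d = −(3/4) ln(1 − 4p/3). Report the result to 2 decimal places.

d = −(3/4) ln(1 − 4p/3) = −0.75 ln(1 − 0.2812) = −0.75 ln(0.7188)
  = −0.75 × (-0.330172) = 0.247629 substitutions/site.
Under a molecular clock d = 2μt, so t = d/(2μ) = 0.247629 / (2 × 2.4 × 10^-9) = 51.59 million years.

51.59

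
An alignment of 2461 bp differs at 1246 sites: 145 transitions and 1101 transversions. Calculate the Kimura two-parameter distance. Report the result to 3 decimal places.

0.979

P = 145/2461 ≈ 0.058919 and Q = 1101/2461 ≈ 0.447379.
Under the Kimura two-parameter model, d = −½ ln(1 − 2P − Q) − ¼ ln(1 − 2Q).
1 − 2P − Q = 0.434783, giving −½ ln(0.434783) = 0.416454.
1 − 2Q = 0.105242, giving −¼ ln(0.105242) = 0.562873.
d = 0.416454 + 0.562873 = 0.979327.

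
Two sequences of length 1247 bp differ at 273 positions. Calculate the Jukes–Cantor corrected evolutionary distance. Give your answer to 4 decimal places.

0.2589

p = 273/1247 ≈ 0.218925.
d = −(3/4) ln(1 − 4p/3) = −0.75 ln(1 − 0.2919) = −0.75 ln(0.7081)
  = −0.75 × (-0.345170) = 0.258878 substitutions/site.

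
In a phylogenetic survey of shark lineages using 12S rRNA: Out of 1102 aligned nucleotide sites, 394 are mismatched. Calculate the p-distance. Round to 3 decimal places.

0.358

p = 394/1102 = 0.357531… ≈ 0.358 (to 3 d.p.).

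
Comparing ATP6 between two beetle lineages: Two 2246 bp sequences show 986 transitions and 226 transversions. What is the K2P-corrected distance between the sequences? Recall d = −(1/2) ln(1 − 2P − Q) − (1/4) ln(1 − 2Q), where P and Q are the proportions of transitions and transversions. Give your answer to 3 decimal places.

1.979

P = 986/2246 ≈ 0.439003 and Q = 226/2246 ≈ 0.100623.
Under the Kimura two-parameter model, d = −½ ln(1 − 2P − Q) − ¼ ln(1 − 2Q).
1 − 2P − Q = 0.021371, giving −½ ln(0.021371) = 1.922860.
1 − 2Q = 0.798754, giving −¼ ln(0.798754) = 0.056176.
d = 1.922860 + 0.056176 = 1.979036.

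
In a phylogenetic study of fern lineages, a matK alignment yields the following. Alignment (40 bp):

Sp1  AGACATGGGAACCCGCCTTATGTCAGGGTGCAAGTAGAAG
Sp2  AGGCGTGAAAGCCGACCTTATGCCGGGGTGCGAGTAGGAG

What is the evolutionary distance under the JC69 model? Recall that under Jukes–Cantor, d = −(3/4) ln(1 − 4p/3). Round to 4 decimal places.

The sequences differ at 11 of 40 sites, so p = 11/40 = 0.275.
d = −(3/4) ln(1 − 4p/3) = −0.75 ln(1 − 0.366667) = −0.75 ln(0.633333)
  = −0.75 × (-0.456759) = 0.342569 substitutions/site.

0.3426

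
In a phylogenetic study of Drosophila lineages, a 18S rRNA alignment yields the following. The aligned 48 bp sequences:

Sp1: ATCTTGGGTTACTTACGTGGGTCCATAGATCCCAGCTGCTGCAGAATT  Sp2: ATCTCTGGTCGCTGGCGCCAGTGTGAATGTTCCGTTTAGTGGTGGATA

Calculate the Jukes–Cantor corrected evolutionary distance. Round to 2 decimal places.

The sequences differ at 25 of 48 sites, so p = 25/48 ≈ 0.520833.
d = −(3/4) ln(1 − 4p/3) = −0.75 ln(1 − 0.694444) = −0.75 ln(0.305556)
  = −0.75 × (-1.185622) = 0.889217 substitutions/site.

0.89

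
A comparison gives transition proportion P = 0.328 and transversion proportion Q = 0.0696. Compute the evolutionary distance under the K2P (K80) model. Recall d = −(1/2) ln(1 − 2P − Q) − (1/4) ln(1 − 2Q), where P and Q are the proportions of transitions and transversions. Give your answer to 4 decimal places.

Under the Kimura two-parameter model, d = −½ ln(1 − 2P − Q) − ¼ ln(1 − 2Q).
1 − 2P − Q = 0.2744, giving −½ ln(0.2744) = 0.646584.
1 − 2Q = 0.8608, giving −¼ ln(0.8608) = 0.037473.
d = 0.646584 + 0.037473 = 0.684057.

0.6841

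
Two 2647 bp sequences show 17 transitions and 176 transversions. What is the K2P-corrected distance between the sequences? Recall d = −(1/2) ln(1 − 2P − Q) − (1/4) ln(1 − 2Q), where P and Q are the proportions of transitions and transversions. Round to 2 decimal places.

0.08

P = 17/2647 ≈ 0.006422 and Q = 176/2647 ≈ 0.06649.
Under the Kimura two-parameter model, d = −½ ln(1 − 2P − Q) − ¼ ln(1 − 2Q).
1 − 2P − Q = 0.920666, giving −½ ln(0.920666) = 0.041329.
1 − 2Q = 0.86702, giving −¼ ln(0.86702) = 0.035673.
d = 0.041329 + 0.035673 = 0.077002.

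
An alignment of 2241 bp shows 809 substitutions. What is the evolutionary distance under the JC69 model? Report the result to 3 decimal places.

0.492

p = 809/2241 ≈ 0.361.
d = −(3/4) ln(1 − 4p/3) = −0.75 ln(1 − 0.481333) = −0.75 ln(0.518667)
  = −0.75 × (-0.656493) = 0.492370 substitutions/site.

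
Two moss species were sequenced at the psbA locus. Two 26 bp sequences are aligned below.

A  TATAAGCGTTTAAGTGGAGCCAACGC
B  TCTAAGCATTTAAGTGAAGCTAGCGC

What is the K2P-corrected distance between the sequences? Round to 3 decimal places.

Of 26 sites, 4 differences are transitions and 1 are transversions, so P = 4/26 ≈ 0.153846 and Q = 1/26 ≈ 0.038462.
Under the Kimura two-parameter model, d = −½ ln(1 − 2P − Q) − ¼ ln(1 − 2Q).
1 − 2P − Q = 0.653846, giving −½ ln(0.653846) = 0.212442.
1 − 2Q = 0.923076, giving −¼ ln(0.923076) = 0.020011.
d = 0.212442 + 0.020011 = 0.232453.

0.232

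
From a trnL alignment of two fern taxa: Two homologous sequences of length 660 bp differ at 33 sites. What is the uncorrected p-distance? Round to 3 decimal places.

p = 33/660 = 0.050.

0.050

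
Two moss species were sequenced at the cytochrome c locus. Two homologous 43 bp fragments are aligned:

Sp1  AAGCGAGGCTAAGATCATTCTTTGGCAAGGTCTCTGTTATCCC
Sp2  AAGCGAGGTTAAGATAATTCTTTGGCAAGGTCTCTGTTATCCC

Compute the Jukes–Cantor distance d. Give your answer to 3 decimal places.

0.048

The sequences differ at 2 of 43 sites (9, 16), so p = 2/43 ≈ 0.046512.
d = −(3/4) ln(1 − 4p/3) = −0.75 ln(1 − 0.062016) = −0.75 ln(0.937984)
  = −0.75 × (-0.064022) = 0.048017 substitutions/site.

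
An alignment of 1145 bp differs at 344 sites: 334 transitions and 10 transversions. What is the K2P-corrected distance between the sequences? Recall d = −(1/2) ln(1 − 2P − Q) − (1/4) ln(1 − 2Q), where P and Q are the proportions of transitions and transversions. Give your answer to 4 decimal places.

0.4528

P = 334/1145 ≈ 0.291703 and Q = 10/1145 ≈ 0.008734.
Under the Kimura two-parameter model, d = −½ ln(1 − 2P − Q) − ¼ ln(1 − 2Q).
1 − 2P − Q = 0.40786, giving −½ ln(0.40786) = 0.448416.
1 − 2Q = 0.982532, giving −¼ ln(0.982532) = 0.004406.
d = 0.448416 + 0.004406 = 0.452822.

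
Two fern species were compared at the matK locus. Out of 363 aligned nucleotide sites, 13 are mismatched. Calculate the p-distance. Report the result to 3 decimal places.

p = 13/363 = 0.035812… ≈ 0.036 (to 3 d.p.).

0.036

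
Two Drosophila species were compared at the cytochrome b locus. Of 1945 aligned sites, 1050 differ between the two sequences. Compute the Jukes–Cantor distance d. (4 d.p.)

0.9542

p = 1050/1945 ≈ 0.539846.
d = −(3/4) ln(1 − 4p/3) = −0.75 ln(1 − 0.719795) = −0.75 ln(0.280205)
  = −0.75 × (-1.272234) = 0.954176 substitutions/site.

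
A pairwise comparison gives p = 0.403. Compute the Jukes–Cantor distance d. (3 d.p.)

0.578

d = −(3/4) ln(1 − 4p/3) = −0.75 ln(1 − 0.537333) = −0.75 ln(0.462667)
  = −0.75 × (-0.770748) = 0.578061 substitutions/site.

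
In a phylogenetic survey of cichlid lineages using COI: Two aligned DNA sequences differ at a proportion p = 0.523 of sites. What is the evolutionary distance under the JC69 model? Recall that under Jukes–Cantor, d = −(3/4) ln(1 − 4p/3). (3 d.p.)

d = −(3/4) ln(1 − 4p/3) = −0.75 ln(1 − 0.697333) = −0.75 ln(0.302667)
  = −0.75 × (-1.195122) = 0.896342 substitutions/site.

0.896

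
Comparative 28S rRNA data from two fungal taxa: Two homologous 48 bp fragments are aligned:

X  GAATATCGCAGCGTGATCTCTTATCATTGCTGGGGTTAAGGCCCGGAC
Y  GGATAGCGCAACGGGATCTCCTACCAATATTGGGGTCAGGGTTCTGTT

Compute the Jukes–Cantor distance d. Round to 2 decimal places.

The sequences differ at 16 of 48 sites, so p = 16/48 ≈ 0.333333.
d = −(3/4) ln(1 − 4p/3) = −0.75 ln(1 − 0.444444) = −0.75 ln(0.555556)
  = −0.75 × (-0.587786) = 0.440840 substitutions/site.

0.44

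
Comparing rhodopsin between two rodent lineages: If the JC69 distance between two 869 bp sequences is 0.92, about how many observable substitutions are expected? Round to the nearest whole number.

Invert JC69: p = (3/4)(1 − e^(−4d/3)) = 0.75 × (1 − e^(-1.226667)) = 0.75 × (1 − 0.293268) = 0.530049.
Expected differing sites = pL ≈ 0.530049 × 869 = 460.612581 ≈ 461.

461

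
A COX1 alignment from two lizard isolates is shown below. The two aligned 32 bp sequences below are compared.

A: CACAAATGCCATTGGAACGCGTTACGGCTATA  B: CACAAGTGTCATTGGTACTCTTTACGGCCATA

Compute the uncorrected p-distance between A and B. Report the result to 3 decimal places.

The sequences differ at 6 of 32 positions (sites 6, 9, 16, 19, 21, 29).
p = 6/32 = 0.1875 ≈ 0.188 (to 3 d.p.).

0.188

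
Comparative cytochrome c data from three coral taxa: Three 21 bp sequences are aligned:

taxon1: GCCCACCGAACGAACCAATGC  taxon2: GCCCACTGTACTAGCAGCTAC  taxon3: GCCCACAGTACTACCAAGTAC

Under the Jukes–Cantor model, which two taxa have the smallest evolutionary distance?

taxon2 and taxon3

taxon1–taxon2: 8/21 differ, p = 0.381, d = 0.532.
taxon1–taxon3: 7/21 differ, p = 0.333, d = 0.441.
taxon2–taxon3: 4/21 differ, p = 0.190, d = 0.220.
The smallest distance is between taxon2 and taxon3.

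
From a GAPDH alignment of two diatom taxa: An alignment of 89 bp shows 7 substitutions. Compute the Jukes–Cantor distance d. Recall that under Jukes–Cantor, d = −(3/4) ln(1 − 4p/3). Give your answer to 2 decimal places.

p = 7/89 ≈ 0.078652.
d = −(3/4) ln(1 − 4p/3) = −0.75 ln(1 − 0.104869) = −0.75 ln(0.895131)
  = −0.75 × (-0.110785) = 0.083089 substitutions/site.

0.08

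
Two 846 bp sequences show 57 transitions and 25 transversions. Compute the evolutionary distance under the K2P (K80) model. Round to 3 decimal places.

P = 57/846 ≈ 0.067376 and Q = 25/846 ≈ 0.029551.
Under the Kimura two-parameter model, d = −½ ln(1 − 2P − Q) − ¼ ln(1 − 2Q).
1 − 2P − Q = 0.835697, giving −½ ln(0.835697) = 0.089745.
1 − 2Q = 0.940898, giving −¼ ln(0.940898) = 0.015230.
d = 0.089745 + 0.015230 = 0.104975.

0.105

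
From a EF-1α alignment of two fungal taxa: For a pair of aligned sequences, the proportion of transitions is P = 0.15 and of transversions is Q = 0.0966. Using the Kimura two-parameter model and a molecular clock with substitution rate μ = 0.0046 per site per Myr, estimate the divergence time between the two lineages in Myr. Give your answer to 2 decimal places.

33.29

Under the Kimura two-parameter model, d = −½ ln(1 − 2P − Q) − ¼ ln(1 − 2Q).
1 − 2P − Q = 0.6034, giving −½ ln(0.6034) = 0.252587.
1 − 2Q = 0.8068, giving −¼ ln(0.8068) = 0.053670.
d = 0.252587 + 0.053670 = 0.306257.
Under a molecular clock d = 2μt, so t = d/(2μ) = 0.306257 / (2 × 0.0046) = 33.29 Myr.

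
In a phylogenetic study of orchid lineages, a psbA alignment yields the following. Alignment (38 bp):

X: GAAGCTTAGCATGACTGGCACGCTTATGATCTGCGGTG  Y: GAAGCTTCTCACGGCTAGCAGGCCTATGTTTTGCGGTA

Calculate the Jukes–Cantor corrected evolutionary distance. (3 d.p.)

The sequences differ at 10 of 38 sites (8, 9, 12, 14, 17, 21, 24, 29, 31, 38), so p = 10/38 ≈ 0.263158.
d = −(3/4) ln(1 − 4p/3) = −0.75 ln(1 − 0.350877) = −0.75 ln(0.649123)
  = −0.75 × (-0.432133) = 0.324100 substitutions/site.

0.324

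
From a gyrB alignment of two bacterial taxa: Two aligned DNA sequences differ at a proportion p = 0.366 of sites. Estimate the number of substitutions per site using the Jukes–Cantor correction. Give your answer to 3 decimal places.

d = −(3/4) ln(1 − 4p/3) = −0.75 ln(1 − 0.488) = −0.75 ln(0.512)
  = −0.75 × (-0.669431) = 0.502073 substitutions/site.

0.502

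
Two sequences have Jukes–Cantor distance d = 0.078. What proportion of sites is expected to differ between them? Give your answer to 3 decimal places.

p = (3/4)(1 − e^(−4d/3)) = 0.75 × (1 − e^(-0.104)) = 0.75 × (1 − 0.901225) = 0.074081.

0.074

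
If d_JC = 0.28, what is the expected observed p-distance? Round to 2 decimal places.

p = (3/4)(1 − e^(−4d/3)) = 0.75 × (1 − e^(-0.373333)) = 0.75 × (1 − 0.688436) = 0.233673.

0.23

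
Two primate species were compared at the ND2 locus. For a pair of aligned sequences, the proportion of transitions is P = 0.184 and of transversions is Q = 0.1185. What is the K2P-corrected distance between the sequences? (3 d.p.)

0.401

Under the Kimura two-parameter model, d = −½ ln(1 − 2P − Q) − ¼ ln(1 − 2Q).
1 − 2P − Q = 0.5135, giving −½ ln(0.5135) = 0.333253.
1 − 2Q = 0.763, giving −¼ ln(0.763) = 0.067624.
d = 0.333253 + 0.067624 = 0.400877.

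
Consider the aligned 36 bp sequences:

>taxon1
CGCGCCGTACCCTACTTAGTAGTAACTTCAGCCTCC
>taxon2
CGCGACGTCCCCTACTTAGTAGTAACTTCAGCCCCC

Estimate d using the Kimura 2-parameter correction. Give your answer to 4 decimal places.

0.0883

Of 36 sites, 1 differences are transitions and 2 are transversions, so P = 1/36 ≈ 0.027778 and Q = 2/36 ≈ 0.055556.
Under the Kimura two-parameter model, d = −½ ln(1 − 2P − Q) − ¼ ln(1 − 2Q).
1 − 2P − Q = 0.888888, giving −½ ln(0.888888) = 0.058892.
1 − 2Q = 0.888888, giving −¼ ln(0.888888) = 0.029446.
d = 0.058892 + 0.029446 = 0.088338.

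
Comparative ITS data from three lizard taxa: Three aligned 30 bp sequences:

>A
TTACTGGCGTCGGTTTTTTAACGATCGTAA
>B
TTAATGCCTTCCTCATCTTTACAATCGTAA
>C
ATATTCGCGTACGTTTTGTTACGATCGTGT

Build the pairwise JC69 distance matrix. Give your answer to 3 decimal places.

d(A,B) = 0.441, d(A,C) = 0.383, d(B,C) = 0.730

A–B: 10/30 sites differ → p ≈ 0.333333, d = −0.75 ln(1 − 0.444444) = 0.440839 ≈ 0.441.
A–C: 9/30 sites differ → p = 0.3, d = −0.75 ln(1 − 0.4) = 0.383119 ≈ 0.383.
B–C: 14/30 sites differ → p ≈ 0.466667, d = −0.75 ln(1 − 0.622223) = 0.730088 ≈ 0.730.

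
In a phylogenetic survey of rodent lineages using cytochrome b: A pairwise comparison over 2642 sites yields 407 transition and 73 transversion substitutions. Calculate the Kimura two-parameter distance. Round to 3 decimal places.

0.219

P = 407/2642 ≈ 0.15405 and Q = 73/2642 ≈ 0.027631.
Under the Kimura two-parameter model, d = −½ ln(1 − 2P − Q) − ¼ ln(1 − 2Q).
1 − 2P − Q = 0.664269, giving −½ ln(0.664269) = 0.204534.
1 − 2Q = 0.944738, giving −¼ ln(0.944738) = 0.014212.
d = 0.204534 + 0.014212 = 0.218746.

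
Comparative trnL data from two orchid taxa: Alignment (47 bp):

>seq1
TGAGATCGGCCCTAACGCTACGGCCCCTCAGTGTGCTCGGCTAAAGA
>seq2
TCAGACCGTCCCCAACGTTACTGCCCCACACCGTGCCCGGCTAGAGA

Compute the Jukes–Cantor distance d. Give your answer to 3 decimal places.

0.281

The sequences differ at 11 of 47 sites, so p = 11/47 ≈ 0.234043.
d = −(3/4) ln(1 − 4p/3) = −0.75 ln(1 − 0.312057) = −0.75 ln(0.687943)
  = −0.75 × (-0.374049) = 0.280537 substitutions/site.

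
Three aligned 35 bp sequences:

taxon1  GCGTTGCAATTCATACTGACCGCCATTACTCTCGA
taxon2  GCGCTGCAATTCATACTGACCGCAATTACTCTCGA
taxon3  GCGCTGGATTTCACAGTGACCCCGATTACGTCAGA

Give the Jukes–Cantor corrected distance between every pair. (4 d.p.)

taxon1–taxon2: 2/35 sites differ → p ≈ 0.057143, d = −0.75 ln(1 − 0.076191) = 0.059437 ≈ 0.0594.
taxon1–taxon3: 11/35 sites differ → p ≈ 0.314286, d = −0.75 ln(1 − 0.419048) = 0.407315 ≈ 0.4073.
taxon2–taxon3: 10/35 sites differ → p ≈ 0.285714, d = −0.75 ln(1 − 0.380952) = 0.359679 ≈ 0.3597.

d(taxon1,taxon2) = 0.0594, d(taxon1,taxon3) = 0.4073, d(taxon2,taxon3) = 0.3597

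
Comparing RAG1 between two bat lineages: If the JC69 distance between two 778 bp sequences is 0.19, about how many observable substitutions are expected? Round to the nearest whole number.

Invert JC69: p = (3/4)(1 − e^(−4d/3)) = 0.75 × (1 − e^(-0.253333)) = 0.75 × (1 − 0.776209) = 0.167843.
Expected differing sites = pL ≈ 0.167843 × 778 = 130.581854 ≈ 131.

131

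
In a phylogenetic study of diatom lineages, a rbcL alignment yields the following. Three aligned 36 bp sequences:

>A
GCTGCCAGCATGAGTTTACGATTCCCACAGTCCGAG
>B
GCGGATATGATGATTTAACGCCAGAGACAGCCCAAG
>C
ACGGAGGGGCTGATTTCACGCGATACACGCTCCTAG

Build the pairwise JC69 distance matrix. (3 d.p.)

d(A,B) = 0.608, d(A,C) = 0.745, d(B,C) = 0.493

A–B: 15/36 sites differ → p ≈ 0.416667, d = −0.75 ln(1 − 0.555556) = 0.608198 ≈ 0.608.
A–C: 17/36 sites differ → p ≈ 0.472222, d = −0.75 ln(1 − 0.629629) = 0.744938 ≈ 0.745.
B–C: 13/36 sites differ → p ≈ 0.361111, d = −0.75 ln(1 − 0.481481) = 0.492584 ≈ 0.493.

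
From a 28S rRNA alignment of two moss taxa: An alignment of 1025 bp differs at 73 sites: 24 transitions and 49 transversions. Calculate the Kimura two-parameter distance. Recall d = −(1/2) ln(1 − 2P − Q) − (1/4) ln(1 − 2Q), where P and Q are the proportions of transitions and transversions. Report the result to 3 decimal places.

P = 24/1025 ≈ 0.023415 and Q = 49/1025 ≈ 0.047805.
Under the Kimura two-parameter model, d = −½ ln(1 − 2P − Q) − ¼ ln(1 − 2Q).
1 − 2P − Q = 0.905365, giving −½ ln(0.905365) = 0.049709.
1 − 2Q = 0.90439, giving −¼ ln(0.90439) = 0.025124.
d = 0.049709 + 0.025124 = 0.074833.

0.075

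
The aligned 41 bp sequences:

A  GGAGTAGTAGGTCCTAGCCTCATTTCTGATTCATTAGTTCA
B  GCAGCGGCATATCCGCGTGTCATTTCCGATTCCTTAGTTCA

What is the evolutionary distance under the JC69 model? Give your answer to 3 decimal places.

0.371

The sequences differ at 12 of 41 sites, so p = 12/41 ≈ 0.292683.
d = −(3/4) ln(1 − 4p/3) = −0.75 ln(1 − 0.390244) = −0.75 ln(0.609756)
  = −0.75 × (-0.494696) = 0.371022 substitutions/site.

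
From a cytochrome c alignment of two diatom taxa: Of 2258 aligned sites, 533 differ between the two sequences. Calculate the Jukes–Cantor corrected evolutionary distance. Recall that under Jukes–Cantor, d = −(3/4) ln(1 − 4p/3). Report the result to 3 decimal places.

p = 533/2258 ≈ 0.23605.
d = −(3/4) ln(1 − 4p/3) = −0.75 ln(1 − 0.314733) = −0.75 ln(0.685267)
  = −0.75 × (-0.377947) = 0.283460 substitutions/site.

0.283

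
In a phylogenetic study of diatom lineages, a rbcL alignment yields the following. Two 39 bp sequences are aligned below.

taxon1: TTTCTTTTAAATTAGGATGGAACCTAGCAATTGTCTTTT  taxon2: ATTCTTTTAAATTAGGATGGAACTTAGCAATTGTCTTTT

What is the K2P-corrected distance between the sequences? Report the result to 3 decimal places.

Of 39 sites, 1 differences are transitions and 1 are transversions, so P = 1/39 ≈ 0.025641 and Q = 1/39 ≈ 0.025641.
Under the Kimura two-parameter model, d = −½ ln(1 − 2P − Q) − ¼ ln(1 − 2Q).
1 − 2P − Q = 0.923077, giving −½ ln(0.923077) = 0.040021.
1 − 2Q = 0.948718, giving −¼ ln(0.948718) = 0.013161.
d = 0.040021 + 0.013161 = 0.053182.

0.053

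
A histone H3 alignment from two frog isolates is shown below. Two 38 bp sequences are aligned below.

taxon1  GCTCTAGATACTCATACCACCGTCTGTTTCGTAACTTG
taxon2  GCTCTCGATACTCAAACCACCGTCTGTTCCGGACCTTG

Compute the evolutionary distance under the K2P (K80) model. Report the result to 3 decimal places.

0.145

Of 38 sites, 1 differences are transitions and 4 are transversions, so P = 1/38 ≈ 0.026316 and Q = 4/38 ≈ 0.105263.
Under the Kimura two-parameter model, d = −½ ln(1 − 2P − Q) − ¼ ln(1 − 2Q).
1 − 2P − Q = 0.842105, giving −½ ln(0.842105) = 0.085925.
1 − 2Q = 0.789474, giving −¼ ln(0.789474) = 0.059097.
d = 0.085925 + 0.059097 = 0.145022.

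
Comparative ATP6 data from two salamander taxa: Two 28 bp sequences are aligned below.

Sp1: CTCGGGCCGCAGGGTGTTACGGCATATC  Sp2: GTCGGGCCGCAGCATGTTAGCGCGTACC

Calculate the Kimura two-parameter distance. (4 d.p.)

0.3050

Of 28 sites, 3 differences are transitions and 4 are transversions, so P = 3/28 ≈ 0.107143 and Q = 4/28 ≈ 0.142857.
Under the Kimura two-parameter model, d = −½ ln(1 − 2P − Q) − ¼ ln(1 − 2Q).
1 − 2P − Q = 0.642857, giving −½ ln(0.642857) = 0.220916.
1 − 2Q = 0.714286, giving −¼ ln(0.714286) = 0.084118.
d = 0.220916 + 0.084118 = 0.305034.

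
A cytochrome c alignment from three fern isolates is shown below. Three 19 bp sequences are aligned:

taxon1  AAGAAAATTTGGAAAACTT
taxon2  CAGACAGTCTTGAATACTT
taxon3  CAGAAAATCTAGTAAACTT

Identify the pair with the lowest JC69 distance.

taxon1–taxon2: 6/19 differ, p = 0.316, d = 0.410.
taxon1–taxon3: 4/19 differ, p = 0.211, d = 0.247.
taxon2–taxon3: 5/19 differ, p = 0.263, d = 0.324.
The smallest distance is between taxon1 and taxon3.

taxon1 and taxon3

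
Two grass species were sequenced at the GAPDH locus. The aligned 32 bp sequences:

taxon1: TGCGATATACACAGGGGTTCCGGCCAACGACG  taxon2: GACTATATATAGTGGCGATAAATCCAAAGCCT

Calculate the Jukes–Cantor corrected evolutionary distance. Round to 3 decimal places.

0.736

The sequences differ at 15 of 32 sites, so p = 15/32 = 0.46875.
d = −(3/4) ln(1 − 4p/3) = −0.75 ln(1 − 0.625) = −0.75 ln(0.375)
  = −0.75 × (-0.980829) = 0.735622 substitutions/site.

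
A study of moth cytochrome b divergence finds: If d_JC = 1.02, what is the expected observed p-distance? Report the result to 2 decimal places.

p = (3/4)(1 − e^(−4d/3)) = 0.75 × (1 − e^(-1.36)) = 0.75 × (1 − 0.256661) = 0.557504.

0.56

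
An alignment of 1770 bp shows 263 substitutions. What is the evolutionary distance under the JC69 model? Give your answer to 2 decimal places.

p = 263/1770 ≈ 0.148588.
d = −(3/4) ln(1 − 4p/3) = −0.75 ln(1 − 0.198117) = −0.75 ln(0.801883)
  = −0.75 × (-0.220793) = 0.165595 substitutions/site.

0.17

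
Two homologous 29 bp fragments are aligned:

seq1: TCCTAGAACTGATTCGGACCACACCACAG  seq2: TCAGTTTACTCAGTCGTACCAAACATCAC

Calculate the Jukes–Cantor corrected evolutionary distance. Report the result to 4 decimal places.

0.6018

The sequences differ at 12 of 29 sites, so p = 12/29 ≈ 0.413793.
d = −(3/4) ln(1 − 4p/3) = −0.75 ln(1 − 0.551724) = −0.75 ln(0.448276)
  = −0.75 × (-0.802346) = 0.601760 substitutions/site.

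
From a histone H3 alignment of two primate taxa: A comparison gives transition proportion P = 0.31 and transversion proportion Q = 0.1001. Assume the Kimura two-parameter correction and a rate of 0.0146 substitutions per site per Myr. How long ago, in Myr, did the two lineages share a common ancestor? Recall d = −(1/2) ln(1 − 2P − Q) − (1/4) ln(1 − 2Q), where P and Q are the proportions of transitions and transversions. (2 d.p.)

23.72

Under the Kimura two-parameter model, d = −½ ln(1 − 2P − Q) − ¼ ln(1 − 2Q).
1 − 2P − Q = 0.2799, giving −½ ln(0.2799) = 0.636661.
1 − 2Q = 0.7998, giving −¼ ln(0.7998) = 0.055848.
d = 0.636661 + 0.055848 = 0.692509.
Under a molecular clock d = 2μt, so t = d/(2μ) = 0.692509 / (2 × 0.0146) = 23.72 Myr.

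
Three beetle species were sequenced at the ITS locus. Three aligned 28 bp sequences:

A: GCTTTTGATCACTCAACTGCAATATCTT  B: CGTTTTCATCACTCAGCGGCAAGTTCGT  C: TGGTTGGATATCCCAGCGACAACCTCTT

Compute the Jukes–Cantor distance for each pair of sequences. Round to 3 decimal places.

d(A,B) = 0.360, d(A,C) = 0.635, d(B,C) = 0.556

A–B: 8/28 sites differ → p ≈ 0.285714, d = −0.75 ln(1 − 0.380952) = 0.359679 ≈ 0.360.
A–C: 12/28 sites differ → p ≈ 0.428571, d = −0.75 ln(1 − 0.571428) = 0.635472 ≈ 0.635.
B–C: 11/28 sites differ → p ≈ 0.392857, d = −0.75 ln(1 − 0.523809) = 0.556452 ≈ 0.556.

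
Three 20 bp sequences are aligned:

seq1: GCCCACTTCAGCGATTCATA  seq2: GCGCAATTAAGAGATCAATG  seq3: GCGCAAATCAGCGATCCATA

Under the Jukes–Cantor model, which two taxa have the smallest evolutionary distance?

seq1 and seq3

seq1–seq2: 7/20 differ, p = 0.350, d = 0.471.
seq1–seq3: 4/20 differ, p = 0.200, d = 0.233.
seq2–seq3: 5/20 differ, p = 0.250, d = 0.304.
The smallest distance is between seq1 and seq3.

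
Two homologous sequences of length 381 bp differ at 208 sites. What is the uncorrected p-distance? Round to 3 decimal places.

p = 208/381 = 0.545931… ≈ 0.546 (to 3 d.p.).

0.546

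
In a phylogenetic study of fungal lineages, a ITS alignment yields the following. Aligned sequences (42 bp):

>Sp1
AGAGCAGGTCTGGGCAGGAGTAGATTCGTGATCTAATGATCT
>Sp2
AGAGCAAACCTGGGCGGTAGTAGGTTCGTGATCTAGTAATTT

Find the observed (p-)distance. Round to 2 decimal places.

The sequences differ at 9 of 42 positions (sites 7, 8, 9, 16, 18, 24, 36, 38, 41).
p = 9/42 = 0.214285… ≈ 0.21 (to 2 d.p.).

0.21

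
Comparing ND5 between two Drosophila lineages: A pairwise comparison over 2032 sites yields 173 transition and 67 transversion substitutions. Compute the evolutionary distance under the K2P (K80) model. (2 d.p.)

P = 173/2032 ≈ 0.085138 and Q = 67/2032 ≈ 0.032972.
Under the Kimura two-parameter model, d = −½ ln(1 − 2P − Q) − ¼ ln(1 − 2Q).
1 − 2P − Q = 0.796752, giving −½ ln(0.796752) = 0.113606.
1 − 2Q = 0.934056, giving −¼ ln(0.934056) = 0.017055.
d = 0.113606 + 0.017055 = 0.130661.

0.13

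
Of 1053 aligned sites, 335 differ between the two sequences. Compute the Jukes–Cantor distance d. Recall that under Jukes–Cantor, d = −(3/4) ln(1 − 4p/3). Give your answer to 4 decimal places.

0.4140

p = 335/1053 ≈ 0.318139.
d = −(3/4) ln(1 − 4p/3) = −0.75 ln(1 − 0.424185) = −0.75 ln(0.575815)
  = −0.75 × (-0.551969) = 0.413977 substitutions/site.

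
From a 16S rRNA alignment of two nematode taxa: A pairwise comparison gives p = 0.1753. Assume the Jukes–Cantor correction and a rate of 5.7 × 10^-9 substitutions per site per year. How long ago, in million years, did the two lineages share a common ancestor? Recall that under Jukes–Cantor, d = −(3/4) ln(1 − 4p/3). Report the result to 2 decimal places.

17.51

d = −(3/4) ln(1 − 4p/3) = −0.75 ln(1 − 0.233733) = −0.75 ln(0.766267)
  = −0.75 × (-0.266225) = 0.199669 substitutions/site.
Under a molecular clock d = 2μt, so t = d/(2μ) = 0.199669 / (2 × 5.7 × 10^-9) = 17.51 million years.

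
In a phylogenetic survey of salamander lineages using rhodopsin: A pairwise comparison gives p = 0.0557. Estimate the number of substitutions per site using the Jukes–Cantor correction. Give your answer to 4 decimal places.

d = −(3/4) ln(1 − 4p/3) = −0.75 ln(1 − 0.074267) = −0.75 ln(0.925733)
  = −0.75 × (-0.077169) = 0.057877 substitutions/site.

0.0579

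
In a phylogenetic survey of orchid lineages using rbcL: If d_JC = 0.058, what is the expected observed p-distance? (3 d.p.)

p = (3/4)(1 − e^(−4d/3)) = 0.75 × (1 − e^(-0.077333)) = 0.75 × (1 − 0.925582) = 0.055814.

0.056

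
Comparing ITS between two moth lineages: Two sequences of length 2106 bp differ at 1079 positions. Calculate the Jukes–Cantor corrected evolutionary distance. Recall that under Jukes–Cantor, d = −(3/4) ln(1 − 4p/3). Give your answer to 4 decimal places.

0.8619

p = 1079/2106 ≈ 0.512346.
d = −(3/4) ln(1 − 4p/3) = −0.75 ln(1 − 0.683128) = −0.75 ln(0.316872)
  = −0.75 × (-1.149257) = 0.861943 substitutions/site.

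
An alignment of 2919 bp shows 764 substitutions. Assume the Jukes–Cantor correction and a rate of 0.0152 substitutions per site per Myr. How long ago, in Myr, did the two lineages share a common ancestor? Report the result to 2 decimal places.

p = 764/2919 ≈ 0.261733.
d = −(3/4) ln(1 − 4p/3) = −0.75 ln(1 − 0.348977) = −0.75 ln(0.651023)
  = −0.75 × (-0.429210) = 0.321908 substitutions/site.
Under a molecular clock d = 2μt, so t = d/(2μ) = 0.321908 / (2 × 0.0152) = 10.59 Myr.

10.59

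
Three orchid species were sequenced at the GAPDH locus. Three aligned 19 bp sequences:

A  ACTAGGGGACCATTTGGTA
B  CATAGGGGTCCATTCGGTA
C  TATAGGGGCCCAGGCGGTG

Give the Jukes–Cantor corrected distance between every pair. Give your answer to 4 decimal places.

d(A,B) = 0.2471, d(A,C) = 0.5068, d(B,C) = 0.3241

A–B: 4/19 sites differ → p ≈ 0.210526, d = −0.75 ln(1 − 0.280701) = 0.247109 ≈ 0.2471.
A–C: 7/19 sites differ → p ≈ 0.368421, d = −0.75 ln(1 − 0.491228) = 0.506816 ≈ 0.5068.
B–C: 5/19 sites differ → p ≈ 0.263158, d = −0.75 ln(1 − 0.350877) = 0.324100 ≈ 0.3241.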